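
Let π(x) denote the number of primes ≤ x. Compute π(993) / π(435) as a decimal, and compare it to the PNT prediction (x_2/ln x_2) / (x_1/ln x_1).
π(993)/π(435) = 167/84 ≈ 1.9881;  PNT prediction ≈ 2.0097.

π(435) = 84 and π(993) = 167, so π(993)/π(435) ≈ 1.9881. The PNT-predicted ratio is (993/ln(993)) / (435/ln(435)) ≈ 2.0097. The two agree to within a few percent, as expected.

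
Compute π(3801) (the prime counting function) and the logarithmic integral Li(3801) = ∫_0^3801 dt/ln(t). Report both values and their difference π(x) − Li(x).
π(3801) = 528;  Li(3801) ≈ 541.30;  π(x) − Li(x) ≈ -13.30.

Direct count of primes ≤ 3801 gives π(3801) = 528. Numerical evaluation of the logarithmic integral gives Li(3801) ≈ 541.30. The difference π(x) − Li(x) ≈ -13.30 is typically negative for small/moderate x (Li(x) overestimates), though Littlewood's theorem shows this sign changes infinitely often.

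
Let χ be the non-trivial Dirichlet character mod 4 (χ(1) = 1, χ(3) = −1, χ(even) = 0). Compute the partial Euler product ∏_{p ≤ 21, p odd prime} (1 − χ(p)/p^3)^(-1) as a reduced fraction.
∏ = 2463517706231725/2542314678779904

The odd primes p ≤ 21 are [3, 5, 7, 11, 13, 17, 19]. For each, χ(p) = 1 if p ≡ 1 mod 4, χ(p) = −1 if p ≡ 3 mod 4. Taking (1 − χ(p)/p^3)^(-1) = p^3/(p^3 − χ(p)): (1 − (-1)/3^3)^(-1) · (1 − (1)/5^3)^(-1) · (1 − (-1)/7^3)^(-1) · (1 − (-1)/11^3)^(-1) · (1 − (1)/13^3)^(-1) · (1 − (1)/17^3)^(-1) · (1 − (-1)/19^3)^(-1) = 2463517706231725/2542314678779904.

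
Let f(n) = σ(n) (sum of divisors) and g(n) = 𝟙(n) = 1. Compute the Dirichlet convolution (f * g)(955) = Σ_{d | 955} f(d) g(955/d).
(σ * 𝟙)(955) = 1351

Divisors of 955: [1, 5, 191, 955]. For each d | 955:
  d = 1: σ(1) · 𝟙(955/1) = 1 · 1 = 1
  d = 5: σ(5) · 𝟙(955/5) = 6 · 1 = 6
  d = 191: σ(191) · 𝟙(955/191) = 192 · 1 = 192
  d = 955: σ(955) · 𝟙(955/955) = 1152 · 1 = 1152
Summing: (σ * 𝟙)(955) = 1 + 6 + 192 + 1152 = 1351.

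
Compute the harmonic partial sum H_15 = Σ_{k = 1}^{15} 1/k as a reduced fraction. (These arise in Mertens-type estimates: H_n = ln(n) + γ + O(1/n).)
H_15 = 1195757/360360

Direct summation: H_15 = 1 + 1/2 + ... + 1/15. The least common denominator is lcm(1, ..., 15) = 360360; over this denominator the numerator is 360360 + 180180 + 120120 + 90090 + 72072 + 60060 + 51480 + 45045 + 40040 + 36036 + 32760 + 30030 + 27720 + 25740 + 24024 = 1195757, so H_15 = 1195757/360360 (already in lowest terms) ≈ 3.31823. (The PNT-adjacent estimate ln(15) + γ ≈ 3.28527 matches within O(1/n).)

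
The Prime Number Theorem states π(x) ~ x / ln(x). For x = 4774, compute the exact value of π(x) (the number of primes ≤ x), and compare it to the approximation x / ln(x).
π(4774) = 641;  x/ln(x) ≈ 563.57;  relative error ≈ 12.08%.

Directly count primes up to 4774: π(4774) = 641. The PNT approximation gives 4774/ln(4774) ≈ 4774/8.47094 ≈ 563.57. Relative error (π(x) − x/ln(x)) / π(x) ≈ 12.08%; the approximation is known to undercount slightly (Li(x) is a better estimate).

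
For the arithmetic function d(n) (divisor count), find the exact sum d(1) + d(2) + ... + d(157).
Σ_{n ≤ 157} d(n) = 822

Compute d(n) for each 1 ≤ n ≤ 157: d(1) = 1, d(2) = 2, d(3) = 2, d(4) = 3, d(5) = 2, d(6) = 4, d(7) = 2, d(8) = 4, d(9) = 3, d(10) = 4, d(11) = 2, d(12) = 6, d(13) = 2, d(14) = 4, d(15) = 4, d(16) = 5, d(17) = 2, d(18) = 6, d(19) = 2, d(20) = 6, d(21) = 4, d(22) = 4, d(23) = 2, d(24) = 8, d(25) = 3, d(26) = 4, d(27) = 4, d(28) = 6, d(29) = 2, d(30) = 8, d(31) = 2, d(32) = 6, d(33) = 4, d(34) = 4, d(35) = 4, d(36) = 9, d(37) = 2, d(38) = 4, d(39) = 4, d(40) = 8, d(41) = 2, d(42) = 8, d(43) = 2, d(44) = 6, d(45) = 6, d(46) = 4, d(47) = 2, d(48) = 10, d(49) = 3, d(50) = 6, d(51) = 4, d(52) = 6, d(53) = 2, d(54) = 8, d(55) = 4, d(56) = 8, d(57) = 4, d(58) = 4, d(59) = 2, d(60) = 12, d(61) = 2, d(62) = 4, d(63) = 6, d(64) = 7, d(65) = 4, d(66) = 8, d(67) = 2, d(68) = 6, d(69) = 4, d(70) = 8, d(71) = 2, d(72) = 12, d(73) = 2, d(74) = 4, d(75) = 6, d(76) = 6, d(77) = 4, d(78) = 8, d(79) = 2, d(80) = 10, d(81) = 5, d(82) = 4, d(83) = 2, d(84) = 12, d(85) = 4, d(86) = 4, d(87) = 4, d(88) = 8, d(89) = 2, d(90) = 12, d(91) = 4, d(92) = 6, d(93) = 4, d(94) = 4, d(95) = 4, d(96) = 12, d(97) = 2, d(98) = 6, d(99) = 6, d(100) = 9, d(101) = 2, d(102) = 8, d(103) = 2, d(104) = 8, d(105) = 8, d(106) = 4, d(107) = 2, d(108) = 12, d(109) = 2, d(110) = 8, d(111) = 4, d(112) = 10, d(113) = 2, d(114) = 8, d(115) = 4, d(116) = 6, d(117) = 6, d(118) = 4, d(119) = 4, d(120) = 16, d(121) = 3, d(122) = 4, d(123) = 4, d(124) = 6, d(125) = 4, d(126) = 12, d(127) = 2, d(128) = 8, d(129) = 4, d(130) = 8, d(131) = 2, d(132) = 12, d(133) = 4, d(134) = 4, d(135) = 8, d(136) = 8, d(137) = 2, d(138) = 8, d(139) = 2, d(140) = 12, d(141) = 4, d(142) = 4, d(143) = 4, d(144) = 15, d(145) = 4, d(146) = 4, d(147) = 6, d(148) = 6, d(149) = 2, d(150) = 12, d(151) = 2, d(152) = 8, d(153) = 6, d(154) = 8, d(155) = 4, d(156) = 12, d(157) = 2. Summing all 157 values: 822. (Dirichlet's divisor formula: Σ_{n ≤ x} d(n) = x ln(x) + (2γ − 1) x + O(√x). For x = 157, the asymptotic estimate is ≈ 818.08.)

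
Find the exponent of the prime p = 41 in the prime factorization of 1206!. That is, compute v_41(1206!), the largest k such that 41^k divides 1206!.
v_41(1206!) = 29

Legendre's formula: v_p(n!) = Σ_{k ≥ 1} ⌊n / p^k⌋. For p = 41, n = 1206, the terms are:
  ⌊1206/41^1⌋ = ⌊1206/41⌋ = 29
(the next term ⌊1206/41^2⌋ = 0, terminating the sum). Summing: v_41(1206!) = 29 = 29.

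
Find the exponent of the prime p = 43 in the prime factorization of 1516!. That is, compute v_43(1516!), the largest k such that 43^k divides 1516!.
v_43(1516!) = 35

Legendre's formula: v_p(n!) = Σ_{k ≥ 1} ⌊n / p^k⌋. For p = 43, n = 1516, the terms are:
  ⌊1516/43^1⌋ = ⌊1516/43⌋ = 35
(the next term ⌊1516/43^2⌋ = 0, terminating the sum). Summing: v_43(1516!) = 35 = 35.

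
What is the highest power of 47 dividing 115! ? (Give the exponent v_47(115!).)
v_47(115!) = 2

Legendre's formula: v_p(n!) = Σ_{k ≥ 1} ⌊n / p^k⌋. For p = 47, n = 115, the terms are:
  ⌊115/47^1⌋ = ⌊115/47⌋ = 2
(the next term ⌊115/47^2⌋ = 0, terminating the sum). Summing: v_47(115!) = 2 = 2.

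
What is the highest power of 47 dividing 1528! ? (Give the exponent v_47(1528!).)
v_47(1528!) = 32

Legendre's formula: v_p(n!) = Σ_{k ≥ 1} ⌊n / p^k⌋. For p = 47, n = 1528, the terms are:
  ⌊1528/47^1⌋ = ⌊1528/47⌋ = 32
(the next term ⌊1528/47^2⌋ = 0, terminating the sum). Summing: v_47(1528!) = 32 = 32.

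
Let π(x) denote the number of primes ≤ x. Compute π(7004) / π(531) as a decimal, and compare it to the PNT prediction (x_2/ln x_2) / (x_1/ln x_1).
π(7004)/π(531) = 901/99 ≈ 9.1010;  PNT prediction ≈ 9.3475.

π(531) = 99 and π(7004) = 901, so π(7004)/π(531) ≈ 9.1010. The PNT-predicted ratio is (7004/ln(7004)) / (531/ln(531)) ≈ 9.3475. The two agree to within a few percent, as expected.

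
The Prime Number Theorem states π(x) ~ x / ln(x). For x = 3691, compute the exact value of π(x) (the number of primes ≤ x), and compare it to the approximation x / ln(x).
π(3691) = 515;  x/ln(x) ≈ 449.37;  relative error ≈ 12.74%.

Directly count primes up to 3691: π(3691) = 515. The PNT approximation gives 3691/ln(3691) ≈ 3691/8.21365 ≈ 449.37. Relative error (π(x) − x/ln(x)) / π(x) ≈ 12.74%; the approximation is known to undercount slightly (Li(x) is a better estimate).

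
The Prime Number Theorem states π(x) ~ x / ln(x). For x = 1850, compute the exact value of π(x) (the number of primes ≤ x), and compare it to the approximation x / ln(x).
π(1850) = 283;  x/ln(x) ≈ 245.91;  relative error ≈ 13.10%.

Directly count primes up to 1850: π(1850) = 283. The PNT approximation gives 1850/ln(1850) ≈ 1850/7.52294 ≈ 245.91. Relative error (π(x) − x/ln(x)) / π(x) ≈ 13.10%; the approximation is known to undercount slightly (Li(x) is a better estimate).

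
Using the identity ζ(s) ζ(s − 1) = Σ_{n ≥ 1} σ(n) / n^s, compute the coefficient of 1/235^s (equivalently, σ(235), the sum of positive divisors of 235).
σ(235) = 288

In the product (Σ m^0/m^s)(Σ k / k^s) = Σ (Σ_{d | n} d) / n^s, the coefficient of 1/n^s is σ(n) = Σ_{d | n} d. For n = 235, divisors are [1, 5, 47, 235]; summing: σ(235) = 288.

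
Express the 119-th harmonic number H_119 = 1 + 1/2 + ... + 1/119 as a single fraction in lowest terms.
H_119 = 93164933029543732588289222815367988877515840444049/17379782769567790172972927968296006432665936992320

Direct summation: H_119 = 1 + 1/2 + ... + 1/119. The least common denominator is lcm(1, ..., 119) = 955888052326228459513511038256280353796626534577600; over this denominator the numerator is 955888052326228459513511038256280353796626534577600 + 477944026163114229756755519128140176898313267288800 + 318629350775409486504503679418760117932208844859200 + 238972013081557114878377759564070088449156633644400 + 191177610465245691902702207651256070759325306915520 + 159314675387704743252251839709380058966104422429600 + 136555436046604065644787291179468621970946647796800 + 119486006540778557439188879782035044224578316822200 + 106209783591803162168167893139586705977402948286400 + 95588805232622845951351103825628035379662653457760 + 86898913847838950864864639841480032163329684961600 + 79657337693852371626125919854690029483052211214800 + 73529850178940650731808541404329257984355887275200 + 68277718023302032822393645589734310985473323898400 + 63725870155081897300900735883752023586441768971840 + 59743003270389278719594439891017522112289158411100 + 56228708960366379971383002250369432576272149092800 + 53104891795901581084083946569793352988701474143200 + 50309897490854129448079528329277913357717186030400 + 47794402616311422975675551912814017689831326728880 + 45518478682201355214929097059822873990315549265600 + 43449456923919475432432319920740016081664842480800 + 41560350101140367804935262532881754512896805851200 + 39828668846926185813062959927345014741526105607400 + 38235522093049138380540441530251214151865061383104 + 36764925089470325365904270702164628992177943637600 + 35403261197267720722722631046528901992467649428800 + 34138859011651016411196822794867155492736661949200 + 32961656976766498603914173732975184613676777054400 + 31862935077540948650450367941876011793220884485920 + 30835098462136401919790678653428398509568597889600 + 29871501635194639359797219945508761056144579205550 + 28966304615946316954954879947160010721109894987200 + 28114354480183189985691501125184716288136074546400 + 27311087209320813128957458235893724394189329559360 + 26552445897950790542041973284896676494350737071600 + 25834812225033201608473271304223793345854771204800 + 25154948745427064724039764164638956678858593015200 + 24509950059646883577269513801443085994785295758400 + 23897201308155711487837775956407008844915663364440 + 23314342739664108768622220445275130580405525233600 + 22759239341100677607464548529911436995157774632800 + 22229954705261126965430489261773961716200617083200 + 21724728461959737716216159960370008040832421240400 + 21241956718360632433633578627917341195480589657280 + 20780175050570183902467631266440877256448402925600 + 20338043666515499138585341239495326676523968820800 + 19914334423463092906531479963672507370763052803700 + 19507919435229152234969613025638374567278092542400 + 19117761046524569190270220765125607075932530691552 + 18742902986788793323794334083456477525424049697600 + 18382462544735162682952135351082314496088971818800 + 18035623628796763387047378080307176486728802539200 + 17701630598633860361361315523264450996233824714400 + 17379782769567790172972927968296006432665936992320 + 17069429505825508205598411397433577746368330974600 + 16769965830284709816026509443092637785905728676800 + 16480828488383249301957086866487592306838388527200 + 16201492412308956940906966750106446674519093806400 + 15931467538770474325225183970938005896610442242960 + 15670295939774237041205098987807874652403713681600 + 15417549231068200959895339326714199254784298944800 + 15172826227400451738309699019940957996771849755200 + 14935750817597319679898609972754380528072289602775 + 14705970035788130146361708280865851596871177455040 + 14483152307973158477477439973580005360554947493600 + 14266985855615350141992702063526572444725769172800 + 14057177240091594992845750562592358144068037273200 + 13853450033713455934978420844293918170965601950400 + 13655543604660406564478729117946862197094664779680 + 13463212004594767035401563919102540194318683585600 + 13276222948975395271020986642448338247175368535800 + 13094356881181211774157685455565484298583925131200 + 12917406112516600804236635652111896672927385602400 + 12745174031016379460180147176750404717288353794368 + 12577474372713532362019882082319478339429296507600 + 12414130549691278694980662834497147451904240708800 + 12254975029823441788634756900721542997392647879200 + 12099848763623145057133051117168105744261095374400 + 11948600654077855743918887978203504422457831682220 + 11801087065755906907574210348842967330822549809600 + 11657171369832054384311110222637565290202762616800 + 11516723522002752524259169135617835587911163067200 + 11379619670550338803732274264955718497578887316400 + 11245741792073275994276600450073886515254429818560 + 11114977352630563482715244630886980858100308541600 + 10987218992255499534638057910991728204558925684800 + 10862364230979868858108079980185004020416210620200 + 10740315194676724264196753238834610716816028478400 + 10620978359180316216816789313958670597740294828640 + 10504264311277235818829791629189893997765126753600 + 10390087525285091951233815633220438628224201462800 + 10278366154045467306596892884476132836522865963200 + 10169021833257749569292670619747663338261984410400 + 10061979498170825889615905665855582671543437206080 + 9957167211731546453265739981836253685381526401850 + 9854516003363179994984649878930725296872438500800 + 9753959717614576117484806512819187283639046271200 + 9655434871982105651651626649053336907036631662400 + 9558880523262284595135110382562803537966265345776 + 9464238141843846133797138992636439146501252817600 + 9371451493394396661897167041728238762712024848800 + 9280466527439111257412728526760003434918704219200 + 9191231272367581341476067675541157248044485909400 + 9103695736440271042985819411964574798063109853120 + 9017811814398381693523689040153588243364401269600 + 8933533199310546350593561105198881811183425556800 + 8850815299316930180680657761632225498116912357200 + 8769615158956224399206523286754865631161711326400 + 8689891384783895086486463984148003216332968496160 + 8611604075011067202824423768074597781951590401600 + 8534714752912754102799205698716788873184165487300 + 8459186303771933270031071135011330564571916235200 + 8384982915142354908013254721546318892952864338400 + 8312070020228073560987052506576350902579361170240 + 8240414244191624650978543433243796153419194263600 + 8169983353215627859089837933814361998261765252800 + 8100746206154478470453483375053223337259546903200 + 8032672708623768567340428892909918939467449870400 = 5124071316624905292355907254845239388263371224422695, so H_119 = 5124071316624905292355907254845239388263371224422695/955888052326228459513511038256280353796626534577600; reducing by gcd(5124071316624905292355907254845239388263371224422695, 955888052326228459513511038256280353796626534577600) = 55 gives 93164933029543732588289222815367988877515840444049/17379782769567790172972927968296006432665936992320 ≈ 5.36053. (The PNT-adjacent estimate ln(119) + γ ≈ 5.35634 matches within O(1/n).)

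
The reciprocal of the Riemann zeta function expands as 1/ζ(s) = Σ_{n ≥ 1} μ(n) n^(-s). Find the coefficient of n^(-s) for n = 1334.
μ(1334) = -1

Factor n = 1334 = 2 · 23 · 29. μ(n) = 0 if any exponent ≥ 2 (not squarefree); otherwise μ(n) = (−1)^{ω(n)} where ω(n) is the number of distinct prime factors. Applying: μ(1334) = -1.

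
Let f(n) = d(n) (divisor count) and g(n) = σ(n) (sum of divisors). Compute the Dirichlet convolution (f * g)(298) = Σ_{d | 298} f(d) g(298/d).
(d * σ)(298) = 760

Divisors of 298: [1, 2, 149, 298]. For each d | 298:
  d = 1: d(1) · σ(298/1) = 1 · 450 = 450
  d = 2: d(2) · σ(298/2) = 2 · 150 = 300
  d = 149: d(149) · σ(298/149) = 2 · 3 = 6
  d = 298: d(298) · σ(298/298) = 4 · 1 = 4
Summing: (d * σ)(298) = 450 + 300 + 6 + 4 = 760.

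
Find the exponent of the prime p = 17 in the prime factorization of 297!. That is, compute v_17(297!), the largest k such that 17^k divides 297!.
v_17(297!) = 18

Legendre's formula: v_p(n!) = Σ_{k ≥ 1} ⌊n / p^k⌋. For p = 17, n = 297, the terms are:
  ⌊297/17^1⌋ = ⌊297/17⌋ = 17
  ⌊297/17^2⌋ = ⌊297/289⌋ = 1
(the next term ⌊297/17^3⌋ = 0, terminating the sum). Summing: v_17(297!) = 17 + 1 = 18.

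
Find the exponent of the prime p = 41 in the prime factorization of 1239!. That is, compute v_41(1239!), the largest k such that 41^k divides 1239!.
v_41(1239!) = 30

Legendre's formula: v_p(n!) = Σ_{k ≥ 1} ⌊n / p^k⌋. For p = 41, n = 1239, the terms are:
  ⌊1239/41^1⌋ = ⌊1239/41⌋ = 30
(the next term ⌊1239/41^2⌋ = 0, terminating the sum). Summing: v_41(1239!) = 30 = 30.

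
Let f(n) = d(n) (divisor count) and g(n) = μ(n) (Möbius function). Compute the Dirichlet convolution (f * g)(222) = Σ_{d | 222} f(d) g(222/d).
(d * μ)(222) = 1

Divisors of 222: [1, 2, 3, 6, 37, 74, 111, 222]. For each d | 222:
  d = 1: d(1) · μ(222/1) = 1 · -1 = -1
  d = 2: d(2) · μ(222/2) = 2 · 1 = 2
  d = 3: d(3) · μ(222/3) = 2 · 1 = 2
  d = 6: d(6) · μ(222/6) = 4 · -1 = -4
  d = 37: d(37) · μ(222/37) = 2 · 1 = 2
  d = 74: d(74) · μ(222/74) = 4 · -1 = -4
  d = 111: d(111) · μ(222/111) = 4 · -1 = -4
  d = 222: d(222) · μ(222/222) = 8 · 1 = 8
Summing: (d * μ)(222) = -1 + 2 + 2 + -4 + 2 + -4 + -4 + 8 = 1.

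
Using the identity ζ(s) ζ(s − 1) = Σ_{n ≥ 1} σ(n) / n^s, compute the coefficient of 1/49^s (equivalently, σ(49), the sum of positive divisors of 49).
σ(49) = 57

In the product (Σ m^0/m^s)(Σ k / k^s) = Σ (Σ_{d | n} d) / n^s, the coefficient of 1/n^s is σ(n) = Σ_{d | n} d. For n = 49, divisors are [1, 7, 49]; summing: σ(49) = 57.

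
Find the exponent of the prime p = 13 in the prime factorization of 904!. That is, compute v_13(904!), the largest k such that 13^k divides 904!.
v_13(904!) = 74

Legendre's formula: v_p(n!) = Σ_{k ≥ 1} ⌊n / p^k⌋. For p = 13, n = 904, the terms are:
  ⌊904/13^1⌋ = ⌊904/13⌋ = 69
  ⌊904/13^2⌋ = ⌊904/169⌋ = 5
(the next term ⌊904/13^3⌋ = 0, terminating the sum). Summing: v_13(904!) = 69 + 5 = 74.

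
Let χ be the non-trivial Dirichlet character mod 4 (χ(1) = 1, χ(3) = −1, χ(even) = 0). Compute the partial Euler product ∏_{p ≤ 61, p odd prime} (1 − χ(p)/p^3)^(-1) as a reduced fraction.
∏ = 126115667482028600084463789626710364805572778792731/130156894276470431285217911893722225289762827141120

The odd primes p ≤ 61 are [3, 5, 7, 11, 13, 17, 19, 23, 29, 31, 37, 41, 43, 47, 53, 59, 61]. For each, χ(p) = 1 if p ≡ 1 mod 4, χ(p) = −1 if p ≡ 3 mod 4. Taking (1 − χ(p)/p^3)^(-1) = p^3/(p^3 − χ(p)): (1 − (-1)/3^3)^(-1) · (1 − (1)/5^3)^(-1) · (1 − (-1)/7^3)^(-1) · (1 − (-1)/11^3)^(-1) · (1 − (1)/13^3)^(-1) · (1 − (1)/17^3)^(-1) · (1 − (-1)/19^3)^(-1) · (1 − (-1)/23^3)^(-1) · (1 − (1)/29^3)^(-1) · (1 − (-1)/31^3)^(-1) · (1 − (1)/37^3)^(-1) · (1 − (1)/41^3)^(-1) · (1 − (-1)/43^3)^(-1) · (1 − (-1)/47^3)^(-1) · (1 − (1)/53^3)^(-1) · (1 − (-1)/59^3)^(-1) · (1 − (1)/61^3)^(-1) = 126115667482028600084463789626710364805572778792731/130156894276470431285217911893722225289762827141120.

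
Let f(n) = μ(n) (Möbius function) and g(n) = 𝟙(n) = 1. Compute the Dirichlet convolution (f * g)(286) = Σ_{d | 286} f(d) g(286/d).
(μ * 𝟙)(286) = 0

Divisors of 286: [1, 2, 11, 13, 22, 26, 143, 286]. For each d | 286:
  d = 1: μ(1) · 𝟙(286/1) = 1 · 1 = 1
  d = 2: μ(2) · 𝟙(286/2) = -1 · 1 = -1
  d = 11: μ(11) · 𝟙(286/11) = -1 · 1 = -1
  d = 13: μ(13) · 𝟙(286/13) = -1 · 1 = -1
  d = 22: μ(22) · 𝟙(286/22) = 1 · 1 = 1
  d = 26: μ(26) · 𝟙(286/26) = 1 · 1 = 1
  d = 143: μ(143) · 𝟙(286/143) = 1 · 1 = 1
  d = 286: μ(286) · 𝟙(286/286) = -1 · 1 = -1
Summing: (μ * 𝟙)(286) = 1 + -1 + -1 + -1 + 1 + 1 + 1 + -1 = 0.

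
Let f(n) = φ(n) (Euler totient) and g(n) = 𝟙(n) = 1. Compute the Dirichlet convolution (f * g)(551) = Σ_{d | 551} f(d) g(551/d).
(φ * 𝟙)(551) = 551

Divisors of 551: [1, 19, 29, 551]. For each d | 551:
  d = 1: φ(1) · 𝟙(551/1) = 1 · 1 = 1
  d = 19: φ(19) · 𝟙(551/19) = 18 · 1 = 18
  d = 29: φ(29) · 𝟙(551/29) = 28 · 1 = 28
  d = 551: φ(551) · 𝟙(551/551) = 504 · 1 = 504
Summing: (φ * 𝟙)(551) = 1 + 18 + 28 + 504 = 551.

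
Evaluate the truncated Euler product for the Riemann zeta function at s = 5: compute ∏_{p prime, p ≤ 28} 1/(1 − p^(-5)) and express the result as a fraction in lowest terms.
∏ = 582482264223124461788463317320875/561738592476112179351889397970176

The primes p ≤ 28 are [2, 3, 5, 7, 11, 13, 17, 19, 23]. For each prime, (1 − 1/p^5)^(-1) = p^5 / (p^5 − 1). The product is (1 − 1/2^5)^(-1), (1 − 1/3^5)^(-1), (1 − 1/5^5)^(-1), (1 − 1/7^5)^(-1), (1 − 1/11^5)^(-1), (1 − 1/13^5)^(-1), (1 − 1/17^5)^(-1), (1 − 1/19^5)^(-1), (1 − 1/23^5)^(-1) = ∏ p^5 / (p^5 − 1) = 582482264223124461788463317320875/561738592476112179351889397970176.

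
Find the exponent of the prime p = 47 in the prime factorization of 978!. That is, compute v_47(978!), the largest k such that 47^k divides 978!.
v_47(978!) = 20

Legendre's formula: v_p(n!) = Σ_{k ≥ 1} ⌊n / p^k⌋. For p = 47, n = 978, the terms are:
  ⌊978/47^1⌋ = ⌊978/47⌋ = 20
(the next term ⌊978/47^2⌋ = 0, terminating the sum). Summing: v_47(978!) = 20 = 20.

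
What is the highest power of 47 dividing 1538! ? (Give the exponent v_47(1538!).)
v_47(1538!) = 32

Legendre's formula: v_p(n!) = Σ_{k ≥ 1} ⌊n / p^k⌋. For p = 47, n = 1538, the terms are:
  ⌊1538/47^1⌋ = ⌊1538/47⌋ = 32
(the next term ⌊1538/47^2⌋ = 0, terminating the sum). Summing: v_47(1538!) = 32 = 32.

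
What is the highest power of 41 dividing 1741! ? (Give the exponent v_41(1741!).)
v_41(1741!) = 43

Legendre's formula: v_p(n!) = Σ_{k ≥ 1} ⌊n / p^k⌋. For p = 41, n = 1741, the terms are:
  ⌊1741/41^1⌋ = ⌊1741/41⌋ = 42
  ⌊1741/41^2⌋ = ⌊1741/1681⌋ = 1
(the next term ⌊1741/41^3⌋ = 0, terminating the sum). Summing: v_41(1741!) = 42 + 1 = 43.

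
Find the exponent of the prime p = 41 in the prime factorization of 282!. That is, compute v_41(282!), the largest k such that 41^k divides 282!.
v_41(282!) = 6

Legendre's formula: v_p(n!) = Σ_{k ≥ 1} ⌊n / p^k⌋. For p = 41, n = 282, the terms are:
  ⌊282/41^1⌋ = ⌊282/41⌋ = 6
(the next term ⌊282/41^2⌋ = 0, terminating the sum). Summing: v_41(282!) = 6 = 6.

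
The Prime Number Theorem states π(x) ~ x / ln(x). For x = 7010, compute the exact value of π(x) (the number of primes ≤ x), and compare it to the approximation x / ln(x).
π(7010) = 901;  x/ln(x) ≈ 791.63;  relative error ≈ 12.14%.

Directly count primes up to 7010: π(7010) = 901. The PNT approximation gives 7010/ln(7010) ≈ 7010/8.85509 ≈ 791.63. Relative error (π(x) − x/ln(x)) / π(x) ≈ 12.14%; the approximation is known to undercount slightly (Li(x) is a better estimate).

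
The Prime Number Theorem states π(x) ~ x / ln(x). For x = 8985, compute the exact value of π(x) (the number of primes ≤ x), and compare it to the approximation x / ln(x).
π(8985) = 1116;  x/ln(x) ≈ 987.00;  relative error ≈ 11.56%.

Directly count primes up to 8985: π(8985) = 1116. The PNT approximation gives 8985/ln(8985) ≈ 8985/9.10331 ≈ 987.00. Relative error (π(x) − x/ln(x)) / π(x) ≈ 11.56%; the approximation is known to undercount slightly (Li(x) is a better estimate).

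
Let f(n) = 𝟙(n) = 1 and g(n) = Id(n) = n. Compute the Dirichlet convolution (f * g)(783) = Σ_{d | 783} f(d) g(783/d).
(𝟙 * Id)(783) = 1200

Divisors of 783: [1, 3, 9, 27, 29, 87, 261, 783]. For each d | 783:
  d = 1: 𝟙(1) · Id(783/1) = 1 · 783 = 783
  d = 3: 𝟙(3) · Id(783/3) = 1 · 261 = 261
  d = 9: 𝟙(9) · Id(783/9) = 1 · 87 = 87
  d = 27: 𝟙(27) · Id(783/27) = 1 · 29 = 29
  d = 29: 𝟙(29) · Id(783/29) = 1 · 27 = 27
  d = 87: 𝟙(87) · Id(783/87) = 1 · 9 = 9
  d = 261: 𝟙(261) · Id(783/261) = 1 · 3 = 3
  d = 783: 𝟙(783) · Id(783/783) = 1 · 1 = 1
Summing: (𝟙 * Id)(783) = 783 + 261 + 87 + 29 + 27 + 9 + 3 + 1 = 1200.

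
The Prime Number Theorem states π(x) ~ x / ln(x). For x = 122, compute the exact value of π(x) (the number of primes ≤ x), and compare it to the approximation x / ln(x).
π(122) = 30;  x/ln(x) ≈ 25.40;  relative error ≈ 15.35%.

Directly count primes up to 122: π(122) = 30. The PNT approximation gives 122/ln(122) ≈ 122/4.80402 ≈ 25.40. Relative error (π(x) − x/ln(x)) / π(x) ≈ 15.35%; the approximation is known to undercount slightly (Li(x) is a better estimate).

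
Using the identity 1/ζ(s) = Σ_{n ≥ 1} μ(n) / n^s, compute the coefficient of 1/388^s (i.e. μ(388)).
μ(388) = 0

Factor n = 388 = 2^2 · 97. μ(n) = 0 if any exponent ≥ 2 (not squarefree); otherwise μ(n) = (−1)^{ω(n)} where ω(n) is the number of distinct prime factors. Applying: μ(388) = 0.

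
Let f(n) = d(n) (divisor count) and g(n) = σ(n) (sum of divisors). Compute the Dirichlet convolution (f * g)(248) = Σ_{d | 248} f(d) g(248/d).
(d * σ)(248) = 1428

Divisors of 248: [1, 2, 4, 8, 31, 62, 124, 248]. For each d | 248:
  d = 1: d(1) · σ(248/1) = 1 · 480 = 480
  d = 2: d(2) · σ(248/2) = 2 · 224 = 448
  d = 4: d(4) · σ(248/4) = 3 · 96 = 288
  d = 8: d(8) · σ(248/8) = 4 · 32 = 128
  d = 31: d(31) · σ(248/31) = 2 · 15 = 30
  d = 62: d(62) · σ(248/62) = 4 · 7 = 28
  d = 124: d(124) · σ(248/124) = 6 · 3 = 18
  d = 248: d(248) · σ(248/248) = 8 · 1 = 8
Summing: (d * σ)(248) = 480 + 448 + 288 + 128 + 30 + 28 + 18 + 8 = 1428.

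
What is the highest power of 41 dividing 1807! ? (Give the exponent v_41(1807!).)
v_41(1807!) = 45

Legendre's formula: v_p(n!) = Σ_{k ≥ 1} ⌊n / p^k⌋. For p = 41, n = 1807, the terms are:
  ⌊1807/41^1⌋ = ⌊1807/41⌋ = 44
  ⌊1807/41^2⌋ = ⌊1807/1681⌋ = 1
(the next term ⌊1807/41^3⌋ = 0, terminating the sum). Summing: v_41(1807!) = 44 + 1 = 45.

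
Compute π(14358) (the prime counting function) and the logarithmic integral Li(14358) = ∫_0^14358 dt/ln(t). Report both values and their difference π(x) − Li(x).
π(14358) = 1683;  Li(14358) ≈ 1709.71;  π(x) − Li(x) ≈ -26.71.

Direct count of primes ≤ 14358 gives π(14358) = 1683. Numerical evaluation of the logarithmic integral gives Li(14358) ≈ 1709.71. The difference π(x) − Li(x) ≈ -26.71 is typically negative for small/moderate x (Li(x) overestimates), though Littlewood's theorem shows this sign changes infinitely often.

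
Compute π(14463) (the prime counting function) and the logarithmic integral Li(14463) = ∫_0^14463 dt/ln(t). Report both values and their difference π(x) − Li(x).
π(14463) = 1696;  Li(14463) ≈ 1720.67;  π(x) − Li(x) ≈ -24.67.

Direct count of primes ≤ 14463 gives π(14463) = 1696. Numerical evaluation of the logarithmic integral gives Li(14463) ≈ 1720.67. The difference π(x) − Li(x) ≈ -24.67 is typically negative for small/moderate x (Li(x) overestimates), though Littlewood's theorem shows this sign changes infinitely often.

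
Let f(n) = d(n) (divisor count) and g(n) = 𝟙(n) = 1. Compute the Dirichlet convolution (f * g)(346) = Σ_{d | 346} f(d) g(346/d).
(d * 𝟙)(346) = 9

Divisors of 346: [1, 2, 173, 346]. For each d | 346:
  d = 1: d(1) · 𝟙(346/1) = 1 · 1 = 1
  d = 2: d(2) · 𝟙(346/2) = 2 · 1 = 2
  d = 173: d(173) · 𝟙(346/173) = 2 · 1 = 2
  d = 346: d(346) · 𝟙(346/346) = 4 · 1 = 4
Summing: (d * 𝟙)(346) = 1 + 2 + 2 + 4 = 9.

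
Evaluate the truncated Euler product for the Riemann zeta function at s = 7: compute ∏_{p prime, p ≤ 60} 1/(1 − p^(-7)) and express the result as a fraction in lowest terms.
∏ = 145407059379393285269181452419687310347602398979581075974734478987181892589053844607888795468835887382779522050906080825625/144203067965746582750691857384851942255360663037608491313154525739662897676808972307273664258644815191681654724165946048512

The primes p ≤ 60 are [2, 3, 5, 7, 11, 13, 17, 19, 23, 29, 31, 37, 41, 43, 47, 53, 59]. For each prime, (1 − 1/p^7)^(-1) = p^7 / (p^7 − 1). The product is (1 − 1/2^7)^(-1), (1 − 1/3^7)^(-1), (1 − 1/5^7)^(-1), (1 − 1/7^7)^(-1), (1 − 1/11^7)^(-1), (1 − 1/13^7)^(-1), (1 − 1/17^7)^(-1), (1 − 1/19^7)^(-1), (1 − 1/23^7)^(-1), (1 − 1/29^7)^(-1), (1 − 1/31^7)^(-1), (1 − 1/37^7)^(-1), (1 − 1/41^7)^(-1), (1 − 1/43^7)^(-1), (1 − 1/47^7)^(-1), (1 − 1/53^7)^(-1), (1 − 1/59^7)^(-1) = ∏ p^7 / (p^7 − 1) = 145407059379393285269181452419687310347602398979581075974734478987181892589053844607888795468835887382779522050906080825625/144203067965746582750691857384851942255360663037608491313154525739662897676808972307273664258644815191681654724165946048512.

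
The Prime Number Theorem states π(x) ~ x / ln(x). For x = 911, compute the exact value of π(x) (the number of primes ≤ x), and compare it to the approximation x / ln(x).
π(911) = 156;  x/ln(x) ≈ 133.68;  relative error ≈ 14.30%.

Directly count primes up to 911: π(911) = 156. The PNT approximation gives 911/ln(911) ≈ 911/6.81454 ≈ 133.68. Relative error (π(x) − x/ln(x)) / π(x) ≈ 14.30%; the approximation is known to undercount slightly (Li(x) is a better estimate).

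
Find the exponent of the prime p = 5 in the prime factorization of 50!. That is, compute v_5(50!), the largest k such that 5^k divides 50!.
v_5(50!) = 12

Legendre's formula: v_p(n!) = Σ_{k ≥ 1} ⌊n / p^k⌋. For p = 5, n = 50, the terms are:
  ⌊50/5^1⌋ = ⌊50/5⌋ = 10
  ⌊50/5^2⌋ = ⌊50/25⌋ = 2
(the next term ⌊50/5^3⌋ = 0, terminating the sum). Summing: v_5(50!) = 10 + 2 = 12.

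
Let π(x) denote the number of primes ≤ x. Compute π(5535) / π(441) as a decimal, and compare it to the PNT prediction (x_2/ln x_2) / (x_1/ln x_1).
π(5535)/π(441) = 732/85 ≈ 8.6118;  PNT prediction ≈ 8.8670.

π(441) = 85 and π(5535) = 732, so π(5535)/π(441) ≈ 8.6118. The PNT-predicted ratio is (5535/ln(5535)) / (441/ln(441)) ≈ 8.8670. The two agree to within a few percent, as expected.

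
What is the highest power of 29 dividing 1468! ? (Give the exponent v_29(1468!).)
v_29(1468!) = 51

Legendre's formula: v_p(n!) = Σ_{k ≥ 1} ⌊n / p^k⌋. For p = 29, n = 1468, the terms are:
  ⌊1468/29^1⌋ = ⌊1468/29⌋ = 50
  ⌊1468/29^2⌋ = ⌊1468/841⌋ = 1
(the next term ⌊1468/29^3⌋ = 0, terminating the sum). Summing: v_29(1468!) = 50 + 1 = 51.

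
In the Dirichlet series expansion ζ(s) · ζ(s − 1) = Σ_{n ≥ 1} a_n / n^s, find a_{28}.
σ(28) = 56

In the product (Σ m^0/m^s)(Σ k / k^s) = Σ (Σ_{d | n} d) / n^s, the coefficient of 1/n^s is σ(n) = Σ_{d | n} d. For n = 28, divisors are [1, 2, 4, 7, 14, 28]; summing: σ(28) = 56.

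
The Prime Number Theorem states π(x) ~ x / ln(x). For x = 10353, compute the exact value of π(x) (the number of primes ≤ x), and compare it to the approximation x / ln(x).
π(10353) = 1270;  x/ln(x) ≈ 1119.84;  relative error ≈ 11.82%.

Directly count primes up to 10353: π(10353) = 1270. The PNT approximation gives 10353/ln(10353) ≈ 10353/9.24503 ≈ 1119.84. Relative error (π(x) − x/ln(x)) / π(x) ≈ 11.82%; the approximation is known to undercount slightly (Li(x) is a better estimate).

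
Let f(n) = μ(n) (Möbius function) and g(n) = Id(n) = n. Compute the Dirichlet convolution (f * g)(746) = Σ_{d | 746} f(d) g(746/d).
(μ * Id)(746) = 372

Divisors of 746: [1, 2, 373, 746]. For each d | 746:
  d = 1: μ(1) · Id(746/1) = 1 · 746 = 746
  d = 2: μ(2) · Id(746/2) = -1 · 373 = -373
  d = 373: μ(373) · Id(746/373) = -1 · 2 = -2
  d = 746: μ(746) · Id(746/746) = 1 · 1 = 1
Summing: (μ * Id)(746) = 746 + -373 + -2 + 1 = 372.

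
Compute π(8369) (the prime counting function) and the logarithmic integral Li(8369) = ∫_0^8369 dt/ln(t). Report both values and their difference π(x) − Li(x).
π(8369) = 1048;  Li(8369) ≈ 1067.37;  π(x) − Li(x) ≈ -19.37.

Direct count of primes ≤ 8369 gives π(8369) = 1048. Numerical evaluation of the logarithmic integral gives Li(8369) ≈ 1067.37. The difference π(x) − Li(x) ≈ -19.37 is typically negative for small/moderate x (Li(x) overestimates), though Littlewood's theorem shows this sign changes infinitely often.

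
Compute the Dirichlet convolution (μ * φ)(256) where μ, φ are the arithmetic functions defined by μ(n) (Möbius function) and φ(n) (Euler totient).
(μ * φ)(256) = 64

Divisors of 256: [1, 2, 4, 8, 16, 32, 64, 128, 256]. For each d | 256:
  d = 1: μ(1) · φ(256/1) = 1 · 128 = 128
  d = 2: μ(2) · φ(256/2) = -1 · 64 = -64
  d = 4: μ(4) · φ(256/4) = 0 · 32 = 0
  d = 8: μ(8) · φ(256/8) = 0 · 16 = 0
  d = 16: μ(16) · φ(256/16) = 0 · 8 = 0
  d = 32: μ(32) · φ(256/32) = 0 · 4 = 0
  d = 64: μ(64) · φ(256/64) = 0 · 2 = 0
  d = 128: μ(128) · φ(256/128) = 0 · 1 = 0
  d = 256: μ(256) · φ(256/256) = 0 · 1 = 0
Summing: (μ * φ)(256) = 128 + -64 + 0 + 0 + 0 + 0 + 0 + 0 + 0 = 64.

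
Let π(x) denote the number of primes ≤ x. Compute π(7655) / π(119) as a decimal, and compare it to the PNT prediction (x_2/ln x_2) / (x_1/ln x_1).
π(7655)/π(119) = 971/30 ≈ 32.3667;  PNT prediction ≈ 34.3762.

π(119) = 30 and π(7655) = 971, so π(7655)/π(119) ≈ 32.3667. The PNT-predicted ratio is (7655/ln(7655)) / (119/ln(119)) ≈ 34.3762. The two agree to within a few percent, as expected.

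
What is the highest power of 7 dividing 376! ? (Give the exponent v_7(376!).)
v_7(376!) = 61

Legendre's formula: v_p(n!) = Σ_{k ≥ 1} ⌊n / p^k⌋. For p = 7, n = 376, the terms are:
  ⌊376/7^1⌋ = ⌊376/7⌋ = 53
  ⌊376/7^2⌋ = ⌊376/49⌋ = 7
  ⌊376/7^3⌋ = ⌊376/343⌋ = 1
(the next term ⌊376/7^4⌋ = 0, terminating the sum). Summing: v_7(376!) = 53 + 7 + 1 = 61.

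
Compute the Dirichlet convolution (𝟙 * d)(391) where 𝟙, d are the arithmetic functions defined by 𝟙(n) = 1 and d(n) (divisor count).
(𝟙 * d)(391) = 9

Divisors of 391: [1, 17, 23, 391]. For each d | 391:
  d = 1: 𝟙(1) · d(391/1) = 1 · 4 = 4
  d = 17: 𝟙(17) · d(391/17) = 1 · 2 = 2
  d = 23: 𝟙(23) · d(391/23) = 1 · 2 = 2
  d = 391: 𝟙(391) · d(391/391) = 1 · 1 = 1
Summing: (𝟙 * d)(391) = 4 + 2 + 2 + 1 = 9.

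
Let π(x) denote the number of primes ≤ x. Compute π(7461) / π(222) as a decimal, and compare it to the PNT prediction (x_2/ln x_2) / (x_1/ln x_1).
π(7461)/π(222) = 945/47 ≈ 20.1064;  PNT prediction ≈ 20.3616.

π(222) = 47 and π(7461) = 945, so π(7461)/π(222) ≈ 20.1064. The PNT-predicted ratio is (7461/ln(7461)) / (222/ln(222)) ≈ 20.3616. The two agree to within a few percent, as expected.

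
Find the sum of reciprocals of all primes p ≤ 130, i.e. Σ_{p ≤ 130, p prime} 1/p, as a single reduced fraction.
Σ 1/p = 7457575819106455685806801283735357697478405891621/4014476939333036189094441199026045136645885247730

π(130) = 31, so the primes ≤ 130 are [2, 3, 5, 7, 11, 13, 17, 19, 23, 29, 31, 37, 41, 43, 47, 53, 59, 61, 67, 71, 73, 79, 83, 89, 97, 101, 103, 107, 109, 113, 127]. Summing 1/p over these primes: 7457575819106455685806801283735357697478405891621/4014476939333036189094441199026045136645885247730 ≈ 1.8577. Mertens estimate ln ln(130) + 0.2615 ≈ 1.8441.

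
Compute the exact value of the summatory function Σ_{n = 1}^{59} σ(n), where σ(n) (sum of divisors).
Σ_{n ≤ 59} σ(n) = 2846

Compute σ(n) for each 1 ≤ n ≤ 59: σ(1) = 1, σ(2) = 3, σ(3) = 4, σ(4) = 7, σ(5) = 6, σ(6) = 12, σ(7) = 8, σ(8) = 15, σ(9) = 13, σ(10) = 18, σ(11) = 12, σ(12) = 28, σ(13) = 14, σ(14) = 24, σ(15) = 24, σ(16) = 31, σ(17) = 18, σ(18) = 39, σ(19) = 20, σ(20) = 42, σ(21) = 32, σ(22) = 36, σ(23) = 24, σ(24) = 60, σ(25) = 31, σ(26) = 42, σ(27) = 40, σ(28) = 56, σ(29) = 30, σ(30) = 72, σ(31) = 32, σ(32) = 63, σ(33) = 48, σ(34) = 54, σ(35) = 48, σ(36) = 91, σ(37) = 38, σ(38) = 60, σ(39) = 56, σ(40) = 90, σ(41) = 42, σ(42) = 96, σ(43) = 44, σ(44) = 84, σ(45) = 78, σ(46) = 72, σ(47) = 48, σ(48) = 124, σ(49) = 57, σ(50) = 93, σ(51) = 72, σ(52) = 98, σ(53) = 54, σ(54) = 120, σ(55) = 72, σ(56) = 120, σ(57) = 80, σ(58) = 90, σ(59) = 60. Summing all 59 values: 2846. (Average order: Σ_{n ≤ x} σ(n) ~ (π²/12) x². For x = 59, (π²/12)·59² ≈ 2863.01.)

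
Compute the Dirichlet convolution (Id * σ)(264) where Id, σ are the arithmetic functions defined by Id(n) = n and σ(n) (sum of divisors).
(Id * σ)(264) = 7889

Divisors of 264: [1, 2, 3, 4, 6, 8, 11, 12, 22, 24, 33, 44, 66, 88, 132, 264]. For each d | 264:
  d = 1: Id(1) · σ(264/1) = 1 · 720 = 720
  d = 2: Id(2) · σ(264/2) = 2 · 336 = 672
  d = 3: Id(3) · σ(264/3) = 3 · 180 = 540
  d = 4: Id(4) · σ(264/4) = 4 · 144 = 576
  d = 6: Id(6) · σ(264/6) = 6 · 84 = 504
  d = 8: Id(8) · σ(264/8) = 8 · 48 = 384
  d = 11: Id(11) · σ(264/11) = 11 · 60 = 660
  d = 12: Id(12) · σ(264/12) = 12 · 36 = 432
  d = 22: Id(22) · σ(264/22) = 22 · 28 = 616
  d = 24: Id(24) · σ(264/24) = 24 · 12 = 288
  d = 33: Id(33) · σ(264/33) = 33 · 15 = 495
  d = 44: Id(44) · σ(264/44) = 44 · 12 = 528
  d = 66: Id(66) · σ(264/66) = 66 · 7 = 462
  d = 88: Id(88) · σ(264/88) = 88 · 4 = 352
  d = 132: Id(132) · σ(264/132) = 132 · 3 = 396
  d = 264: Id(264) · σ(264/264) = 264 · 1 = 264
Summing: (Id * σ)(264) = 720 + 672 + 540 + 576 + 504 + 384 + 660 + 432 + 616 + 288 + 495 + 528 + 462 + 352 + 396 + 264 = 7889.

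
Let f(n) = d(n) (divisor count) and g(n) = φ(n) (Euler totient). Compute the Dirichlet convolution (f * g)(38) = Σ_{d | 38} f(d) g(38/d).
(d * φ)(38) = 60

Divisors of 38: [1, 2, 19, 38]. For each d | 38:
  d = 1: d(1) · φ(38/1) = 1 · 18 = 18
  d = 2: d(2) · φ(38/2) = 2 · 18 = 36
  d = 19: d(19) · φ(38/19) = 2 · 1 = 2
  d = 38: d(38) · φ(38/38) = 4 · 1 = 4
Summing: (d * φ)(38) = 18 + 36 + 2 + 4 = 60.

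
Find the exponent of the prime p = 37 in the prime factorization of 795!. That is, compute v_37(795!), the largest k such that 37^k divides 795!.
v_37(795!) = 21

Legendre's formula: v_p(n!) = Σ_{k ≥ 1} ⌊n / p^k⌋. For p = 37, n = 795, the terms are:
  ⌊795/37^1⌋ = ⌊795/37⌋ = 21
(the next term ⌊795/37^2⌋ = 0, terminating the sum). Summing: v_37(795!) = 21 = 21.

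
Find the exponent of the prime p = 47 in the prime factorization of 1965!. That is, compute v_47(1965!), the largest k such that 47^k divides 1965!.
v_47(1965!) = 41

Legendre's formula: v_p(n!) = Σ_{k ≥ 1} ⌊n / p^k⌋. For p = 47, n = 1965, the terms are:
  ⌊1965/47^1⌋ = ⌊1965/47⌋ = 41
(the next term ⌊1965/47^2⌋ = 0, terminating the sum). Summing: v_47(1965!) = 41 = 41.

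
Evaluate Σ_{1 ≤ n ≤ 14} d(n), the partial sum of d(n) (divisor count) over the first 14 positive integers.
Σ_{n ≤ 14} d(n) = 41

Compute d(n) for each 1 ≤ n ≤ 14: d(1) = 1, d(2) = 2, d(3) = 2, d(4) = 3, d(5) = 2, d(6) = 4, d(7) = 2, d(8) = 4, d(9) = 3, d(10) = 4, d(11) = 2, d(12) = 6, d(13) = 2, d(14) = 4. Summing all 14 values: 41. (Dirichlet's divisor formula: Σ_{n ≤ x} d(n) = x ln(x) + (2γ − 1) x + O(√x). For x = 14, the asymptotic estimate is ≈ 39.11.)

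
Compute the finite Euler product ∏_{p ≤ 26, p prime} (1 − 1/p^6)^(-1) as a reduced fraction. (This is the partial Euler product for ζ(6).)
∏ = 7921457489978054880231124911875/7786417203783354362865572118528

The primes p ≤ 26 are [2, 3, 5, 7, 11, 13, 17, 19, 23]. For each prime, (1 − 1/p^6)^(-1) = p^6 / (p^6 − 1). The product is (1 − 1/2^6)^(-1), (1 − 1/3^6)^(-1), (1 − 1/5^6)^(-1), (1 − 1/7^6)^(-1), (1 − 1/11^6)^(-1), (1 − 1/13^6)^(-1), (1 − 1/17^6)^(-1), (1 − 1/19^6)^(-1), (1 − 1/23^6)^(-1) = ∏ p^6 / (p^6 − 1) = 7921457489978054880231124911875/7786417203783354362865572118528.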